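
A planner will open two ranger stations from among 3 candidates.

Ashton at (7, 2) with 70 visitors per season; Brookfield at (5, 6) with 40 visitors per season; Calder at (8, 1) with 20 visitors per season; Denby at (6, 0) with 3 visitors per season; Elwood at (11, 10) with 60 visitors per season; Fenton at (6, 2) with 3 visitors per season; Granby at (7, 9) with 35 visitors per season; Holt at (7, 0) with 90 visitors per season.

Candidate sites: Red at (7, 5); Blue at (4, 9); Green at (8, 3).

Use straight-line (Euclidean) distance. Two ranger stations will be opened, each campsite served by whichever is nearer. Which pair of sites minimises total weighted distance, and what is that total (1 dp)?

Evaluate every pair (each demand assigned to the nearer of the two):
  {Red, Green}: total = 1054.8
  {Blue, Green}: total = 1096.9
  {Red, Blue}: total = 1345.9
Best pair: {Red, Green} with total 1054.8.

{Red, Green}, total 1054.8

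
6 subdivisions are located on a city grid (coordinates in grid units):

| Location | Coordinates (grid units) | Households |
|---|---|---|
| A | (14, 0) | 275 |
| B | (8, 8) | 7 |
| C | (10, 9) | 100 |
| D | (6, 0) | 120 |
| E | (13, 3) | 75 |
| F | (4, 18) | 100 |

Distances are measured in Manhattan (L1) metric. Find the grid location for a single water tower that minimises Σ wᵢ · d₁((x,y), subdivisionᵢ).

Manhattan distance separates: Σwᵢ(|x−xᵢ|+|y−yᵢ|) = Σwᵢ|x−xᵢ| + Σwᵢ|y−yᵢ|, so x and y are optimised independently as 1-D weighted medians.
Total weight W = 677; half = 338.5.
x-coordinate, sorted with cumulative weight:
  x=4 (F, w=100) cum 100
  x=6 (D, w=120) cum 220
  x=8 (B, w=7) cum 227
  x=10 (C, w=100) cum 327
  x=13 (E, w=75) cum 402  ← median
  x=14 (A, w=275) cum 677
⇒ x* = 13
y-coordinate, sorted with cumulative weight:
  y=0 (A, w=275) cum 275
  y=0 (D, w=120) cum 395  ← median
  y=3 (E, w=75) cum 470
  y=8 (B, w=7) cum 477
  y=9 (C, w=100) cum 577
  y=18 (F, w=100) cum 677
⇒ y* = 0

(13, 0)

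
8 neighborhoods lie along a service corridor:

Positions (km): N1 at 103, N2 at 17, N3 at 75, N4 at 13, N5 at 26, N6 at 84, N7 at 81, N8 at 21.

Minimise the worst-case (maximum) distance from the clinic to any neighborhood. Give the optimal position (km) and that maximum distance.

location 58, max distance 45

The 1-center on a line is the midpoint of the two extreme points: leftmost at 13, rightmost at 103.
Optimal location = (13 + 103)/2 = 58; maximum distance = (103 − 13)/2 = 45.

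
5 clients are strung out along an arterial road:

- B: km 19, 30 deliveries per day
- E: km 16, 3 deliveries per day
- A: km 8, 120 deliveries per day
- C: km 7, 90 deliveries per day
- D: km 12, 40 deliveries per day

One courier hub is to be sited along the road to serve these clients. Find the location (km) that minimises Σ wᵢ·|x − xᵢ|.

For a sum of weighted absolute distances on a line, the optimum is the weighted median (not the mean). Total weight W = 283; half-weight = 141.5.
Sort by position and accumulate weight:
  km 7 (C, w=90) → cum 90
  km 8 (A, w=120) → cum 210  ≥ 141.5 → median here
  km 12 (D, w=40) → cum 250
  km 16 (E, w=3) → cum 253
  km 19 (B, w=30) → cum 283
Optimal location: km 8.

x = 8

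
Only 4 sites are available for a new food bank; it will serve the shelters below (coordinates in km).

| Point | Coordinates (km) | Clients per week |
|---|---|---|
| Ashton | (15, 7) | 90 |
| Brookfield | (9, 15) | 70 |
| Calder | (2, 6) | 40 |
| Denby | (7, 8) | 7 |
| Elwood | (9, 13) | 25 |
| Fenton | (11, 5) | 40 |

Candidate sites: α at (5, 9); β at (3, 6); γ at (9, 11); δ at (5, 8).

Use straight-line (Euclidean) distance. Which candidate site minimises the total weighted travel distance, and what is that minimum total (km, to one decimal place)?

Total weighted distance at each candidate:
  α (5, 9): total = 2037.8
  β (3, 6): total = 2465.2
  γ (9, 11): total = 1601.3
  δ (5, 8): total = 2055.5
Minimum is at γ with total 1601.3 km.

γ, total 1601.3 km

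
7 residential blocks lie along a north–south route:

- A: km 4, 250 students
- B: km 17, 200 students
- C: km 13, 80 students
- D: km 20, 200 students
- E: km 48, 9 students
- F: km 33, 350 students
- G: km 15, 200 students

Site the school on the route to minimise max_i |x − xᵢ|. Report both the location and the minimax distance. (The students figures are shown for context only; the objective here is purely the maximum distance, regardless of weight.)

location 26, max distance 22

The 1-center on a line is the midpoint of the two extreme points: leftmost at 4, rightmost at 48.
Optimal location = (4 + 48)/2 = 26; maximum distance = (48 − 4)/2 = 22.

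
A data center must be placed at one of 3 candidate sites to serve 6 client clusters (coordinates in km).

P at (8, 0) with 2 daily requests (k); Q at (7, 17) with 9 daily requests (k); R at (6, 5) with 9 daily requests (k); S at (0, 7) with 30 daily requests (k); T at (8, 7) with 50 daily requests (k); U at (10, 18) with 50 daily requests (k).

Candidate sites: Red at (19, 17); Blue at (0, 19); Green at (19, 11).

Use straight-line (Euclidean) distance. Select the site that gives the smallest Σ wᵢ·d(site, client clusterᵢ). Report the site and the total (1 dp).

Blue, total 1827.4 km

Total weighted distance at each candidate:
  Red (19, 17): total = 2147.9
  Blue (0, 19): total = 1827.4
  Green (19, 11): total = 2018.5
Minimum is at Blue with total 1827.4 km.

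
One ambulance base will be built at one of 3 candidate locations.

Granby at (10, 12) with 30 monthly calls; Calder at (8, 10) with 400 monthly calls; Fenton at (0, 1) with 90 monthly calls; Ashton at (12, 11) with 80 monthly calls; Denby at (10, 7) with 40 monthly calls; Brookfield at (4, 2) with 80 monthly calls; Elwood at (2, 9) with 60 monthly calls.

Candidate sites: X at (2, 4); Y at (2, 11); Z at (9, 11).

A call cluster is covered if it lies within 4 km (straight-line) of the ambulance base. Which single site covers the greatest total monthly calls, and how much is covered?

Z, covering 510

Coverage radius r = 4 km; a point is covered iff (Δx)²+(Δy)² ≤ 4² = 16.
  X (2, 4): covers {Fenton, Brookfield} → 170
  Y (2, 11): covers {Elwood} → 60
  Z (9, 11): covers {Granby, Calder, Ashton} → 510
Maximum coverage at Z: 510 monthly calls.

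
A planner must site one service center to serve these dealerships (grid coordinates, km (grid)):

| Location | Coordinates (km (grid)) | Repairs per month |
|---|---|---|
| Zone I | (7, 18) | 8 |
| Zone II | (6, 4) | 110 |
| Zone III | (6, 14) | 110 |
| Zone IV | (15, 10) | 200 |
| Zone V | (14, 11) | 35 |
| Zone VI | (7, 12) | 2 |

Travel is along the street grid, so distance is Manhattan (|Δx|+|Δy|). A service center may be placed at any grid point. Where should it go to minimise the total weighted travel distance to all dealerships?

Manhattan distance separates: Σwᵢ(|x−xᵢ|+|y−yᵢ|) = Σwᵢ|x−xᵢ| + Σwᵢ|y−yᵢ|, so x and y are optimised independently as 1-D weighted medians.
Total weight W = 465; half = 232.5.
x-coordinate, sorted with cumulative weight:
  x=6 (Zone II, w=110) cum 110
  x=6 (Zone III, w=110) cum 220
  x=7 (Zone I, w=8) cum 228
  x=7 (Zone VI, w=2) cum 230
  x=14 (Zone V, w=35) cum 265  ← median
  x=15 (Zone IV, w=200) cum 465
⇒ x* = 14
y-coordinate, sorted with cumulative weight:
  y=4 (Zone II, w=110) cum 110
  y=10 (Zone IV, w=200) cum 310  ← median
  y=11 (Zone V, w=35) cum 345
  y=12 (Zone VI, w=2) cum 347
  y=14 (Zone III, w=110) cum 457
  y=18 (Zone I, w=8) cum 465
⇒ y* = 10

(14, 10)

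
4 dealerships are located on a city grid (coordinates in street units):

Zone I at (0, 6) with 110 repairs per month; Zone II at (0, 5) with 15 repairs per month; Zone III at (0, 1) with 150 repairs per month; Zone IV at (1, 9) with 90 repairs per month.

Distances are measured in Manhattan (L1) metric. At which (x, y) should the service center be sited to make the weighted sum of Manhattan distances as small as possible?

Manhattan distance separates: Σwᵢ(|x−xᵢ|+|y−yᵢ|) = Σwᵢ|x−xᵢ| + Σwᵢ|y−yᵢ|, so x and y are optimised independently as 1-D weighted medians.
Total weight W = 365; half = 182.5.
x-coordinate, sorted with cumulative weight:
  x=0 (Zone I, w=110) cum 110
  x=0 (Zone II, w=15) cum 125
  x=0 (Zone III, w=150) cum 275  ← median
  x=1 (Zone IV, w=90) cum 365
⇒ x* = 0
y-coordinate, sorted with cumulative weight:
  y=1 (Zone III, w=150) cum 150
  y=5 (Zone II, w=15) cum 165
  y=6 (Zone I, w=110) cum 275  ← median
  y=9 (Zone IV, w=90) cum 365
⇒ y* = 6

(0, 6)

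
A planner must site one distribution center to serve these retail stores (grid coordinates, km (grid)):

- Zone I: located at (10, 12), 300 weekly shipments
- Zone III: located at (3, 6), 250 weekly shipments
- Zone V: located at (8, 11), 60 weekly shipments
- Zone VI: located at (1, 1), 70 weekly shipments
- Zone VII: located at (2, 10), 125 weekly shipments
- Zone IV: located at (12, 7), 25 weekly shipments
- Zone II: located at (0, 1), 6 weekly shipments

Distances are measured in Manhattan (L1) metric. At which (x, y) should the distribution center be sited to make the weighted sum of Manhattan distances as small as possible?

(3, 10)

Manhattan distance separates: Σwᵢ(|x−xᵢ|+|y−yᵢ|) = Σwᵢ|x−xᵢ| + Σwᵢ|y−yᵢ|, so x and y are optimised independently as 1-D weighted medians.
Total weight W = 836; half = 418.
x-coordinate, sorted with cumulative weight:
  x=0 (Zone II, w=6) cum 6
  x=1 (Zone VI, w=70) cum 76
  x=2 (Zone VII, w=125) cum 201
  x=3 (Zone III, w=250) cum 451  ← median
  x=8 (Zone V, w=60) cum 511
  x=10 (Zone I, w=300) cum 811
  x=12 (Zone IV, w=25) cum 836
⇒ x* = 3
y-coordinate, sorted with cumulative weight:
  y=1 (Zone VI, w=70) cum 70
  y=1 (Zone II, w=6) cum 76
  y=6 (Zone III, w=250) cum 326
  y=7 (Zone IV, w=25) cum 351
  y=10 (Zone VII, w=125) cum 476  ← median
  y=11 (Zone V, w=60) cum 536
  y=12 (Zone I, w=300) cum 836
⇒ y* = 10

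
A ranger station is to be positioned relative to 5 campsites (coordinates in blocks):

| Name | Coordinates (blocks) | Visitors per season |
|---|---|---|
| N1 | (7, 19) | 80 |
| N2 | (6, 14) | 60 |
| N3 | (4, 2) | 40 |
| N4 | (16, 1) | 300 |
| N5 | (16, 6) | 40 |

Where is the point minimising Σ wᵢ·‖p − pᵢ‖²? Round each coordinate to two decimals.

(12.54, 5.73)

The minimiser of Σwᵢ‖p−pᵢ‖² is the weighted centroid p* = (Σwᵢpᵢ)/(Σwᵢ).
Σwᵢ = 520.
Σwᵢxᵢ = 80·7 + 60·6 + 40·4 + 300·16 + 40·16 = 6520.
Σwᵢyᵢ = 80·19 + 60·14 + 40·2 + 300·1 + 40·6 = 2980.
x* = 6520/520 = 12.54, y* = 2980/520 = 5.73.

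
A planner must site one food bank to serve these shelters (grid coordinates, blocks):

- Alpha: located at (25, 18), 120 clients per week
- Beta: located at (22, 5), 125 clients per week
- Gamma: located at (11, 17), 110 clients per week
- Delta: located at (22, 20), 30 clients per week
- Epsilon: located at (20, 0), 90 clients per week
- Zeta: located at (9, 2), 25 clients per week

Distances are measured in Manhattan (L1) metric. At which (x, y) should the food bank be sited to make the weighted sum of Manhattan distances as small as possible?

Manhattan distance separates: Σwᵢ(|x−xᵢ|+|y−yᵢ|) = Σwᵢ|x−xᵢ| + Σwᵢ|y−yᵢ|, so x and y are optimised independently as 1-D weighted medians.
Total weight W = 500; half = 250.
x-coordinate, sorted with cumulative weight:
  x=9 (Zeta, w=25) cum 25
  x=11 (Gamma, w=110) cum 135
  x=20 (Epsilon, w=90) cum 225
  x=22 (Beta, w=125) cum 350  ← median
  x=22 (Delta, w=30) cum 380
  x=25 (Alpha, w=120) cum 500
⇒ x* = 22
y-coordinate, sorted with cumulative weight:
  y=0 (Epsilon, w=90) cum 90
  y=2 (Zeta, w=25) cum 115
  y=5 (Beta, w=125) cum 240
  y=17 (Gamma, w=110) cum 350  ← median
  y=18 (Alpha, w=120) cum 470
  y=20 (Delta, w=30) cum 500
⇒ y* = 17

(22, 17)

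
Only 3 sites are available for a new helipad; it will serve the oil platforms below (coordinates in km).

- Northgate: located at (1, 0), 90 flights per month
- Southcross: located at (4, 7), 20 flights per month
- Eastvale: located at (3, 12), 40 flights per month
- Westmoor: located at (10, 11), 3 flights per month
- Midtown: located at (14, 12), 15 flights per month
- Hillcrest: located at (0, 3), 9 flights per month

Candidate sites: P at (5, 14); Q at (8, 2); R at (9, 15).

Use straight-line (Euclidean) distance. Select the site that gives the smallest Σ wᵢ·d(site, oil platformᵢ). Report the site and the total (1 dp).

Q, total 1505.6 km

Total weighted distance at each candidate:
  P (5, 14): total = 1829.5
  Q (8, 2): total = 1505.6
  R (9, 15): total = 2221.8
Minimum is at Q with total 1505.6 km.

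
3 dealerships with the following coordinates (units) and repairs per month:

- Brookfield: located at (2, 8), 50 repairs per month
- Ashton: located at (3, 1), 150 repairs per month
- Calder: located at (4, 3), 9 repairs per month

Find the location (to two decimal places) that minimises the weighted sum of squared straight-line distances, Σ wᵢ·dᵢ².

(2.80, 2.76)

The minimiser of Σwᵢ‖p−pᵢ‖² is the weighted centroid p* = (Σwᵢpᵢ)/(Σwᵢ).
Σwᵢ = 209.
Σwᵢxᵢ = 50·2 + 150·3 + 9·4 = 586.
Σwᵢyᵢ = 50·8 + 150·1 + 9·3 = 577.
x* = 586/209 = 2.80, y* = 577/209 = 2.76.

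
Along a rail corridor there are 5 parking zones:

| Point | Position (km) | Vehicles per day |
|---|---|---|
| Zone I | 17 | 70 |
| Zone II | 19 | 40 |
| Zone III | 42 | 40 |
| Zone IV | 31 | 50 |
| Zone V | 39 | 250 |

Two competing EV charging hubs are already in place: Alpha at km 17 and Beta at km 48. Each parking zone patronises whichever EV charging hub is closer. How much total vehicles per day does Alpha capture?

The indifferent point is the midpoint (17+48)/2 = 32.5; parking zones left of it (closer to Alpha at 17) go to Alpha, those right go to Beta.
  Zone I at 17 (w=70) → Alpha
  Zone II at 19 (w=40) → Alpha
  Zone IV at 31 (w=50) → Alpha
  Zone V at 39 (w=250) → Beta
  Zone III at 42 (w=40) → Beta
Alpha captures 160; Beta captures 290.

160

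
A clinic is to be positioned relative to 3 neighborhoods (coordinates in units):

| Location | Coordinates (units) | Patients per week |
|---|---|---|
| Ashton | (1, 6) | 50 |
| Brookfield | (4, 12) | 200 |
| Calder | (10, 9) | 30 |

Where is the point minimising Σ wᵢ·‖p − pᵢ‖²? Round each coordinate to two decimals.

The minimiser of Σwᵢ‖p−pᵢ‖² is the weighted centroid p* = (Σwᵢpᵢ)/(Σwᵢ).
Σwᵢ = 280.
Σwᵢxᵢ = 50·1 + 200·4 + 30·10 = 1150.
Σwᵢyᵢ = 50·6 + 200·12 + 30·9 = 2970.
x* = 1150/280 = 4.11, y* = 2970/280 = 10.61.

(4.11, 10.61)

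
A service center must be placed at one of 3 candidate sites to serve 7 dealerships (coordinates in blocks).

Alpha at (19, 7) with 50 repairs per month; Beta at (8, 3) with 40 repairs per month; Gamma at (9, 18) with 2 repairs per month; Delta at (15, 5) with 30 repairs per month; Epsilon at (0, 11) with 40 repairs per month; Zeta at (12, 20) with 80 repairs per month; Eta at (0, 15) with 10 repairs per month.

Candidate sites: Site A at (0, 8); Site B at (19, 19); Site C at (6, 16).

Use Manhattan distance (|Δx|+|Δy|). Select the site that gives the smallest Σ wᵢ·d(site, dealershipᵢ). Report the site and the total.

Site C, total 3620 blocks

Total weighted distance at each candidate:
  Site A (0, 8): total = 4208
  Site B (19, 19): total = 4192
  Site C (6, 16): total = 3620
Minimum is at Site C with total 3620 blocks.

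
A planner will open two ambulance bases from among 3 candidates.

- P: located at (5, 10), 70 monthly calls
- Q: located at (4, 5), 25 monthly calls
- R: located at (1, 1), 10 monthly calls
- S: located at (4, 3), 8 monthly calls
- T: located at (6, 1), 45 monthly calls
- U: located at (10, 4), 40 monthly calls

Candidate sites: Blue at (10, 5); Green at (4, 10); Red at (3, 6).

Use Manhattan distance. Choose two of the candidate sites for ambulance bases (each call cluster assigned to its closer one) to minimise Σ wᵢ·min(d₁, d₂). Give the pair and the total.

Evaluate every pair (each demand assigned to the nearer of the two):
  {Blue, Green}: total = 771
  {Green, Red}: total = 942
  {Blue, Red}: total = 972
Best pair: {Blue, Green} with total 771.

{Blue, Green}, total 771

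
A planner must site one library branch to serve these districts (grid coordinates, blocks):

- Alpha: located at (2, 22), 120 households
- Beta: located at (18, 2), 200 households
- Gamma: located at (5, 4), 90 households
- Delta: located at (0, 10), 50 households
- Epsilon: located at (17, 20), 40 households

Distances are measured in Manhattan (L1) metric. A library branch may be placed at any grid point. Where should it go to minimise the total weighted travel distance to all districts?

(5, 4)

Manhattan distance separates: Σwᵢ(|x−xᵢ|+|y−yᵢ|) = Σwᵢ|x−xᵢ| + Σwᵢ|y−yᵢ|, so x and y are optimised independently as 1-D weighted medians.
Total weight W = 500; half = 250.
x-coordinate, sorted with cumulative weight:
  x=0 (Delta, w=50) cum 50
  x=2 (Alpha, w=120) cum 170
  x=5 (Gamma, w=90) cum 260  ← median
  x=17 (Epsilon, w=40) cum 300
  x=18 (Beta, w=200) cum 500
⇒ x* = 5
y-coordinate, sorted with cumulative weight:
  y=2 (Beta, w=200) cum 200
  y=4 (Gamma, w=90) cum 290  ← median
  y=10 (Delta, w=50) cum 340
  y=20 (Epsilon, w=40) cum 380
  y=22 (Alpha, w=120) cum 500
⇒ y* = 4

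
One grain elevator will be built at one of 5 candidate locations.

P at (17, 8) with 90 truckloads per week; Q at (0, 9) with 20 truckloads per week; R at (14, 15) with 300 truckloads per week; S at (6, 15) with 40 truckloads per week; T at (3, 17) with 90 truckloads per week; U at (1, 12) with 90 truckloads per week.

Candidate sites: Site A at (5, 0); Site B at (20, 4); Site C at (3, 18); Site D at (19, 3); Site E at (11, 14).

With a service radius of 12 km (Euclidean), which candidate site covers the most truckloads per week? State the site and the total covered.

Coverage radius r = 12 km; a point is covered iff (Δx)²+(Δy)² ≤ 12² = 144.
  Site A (5, 0): covers {Q} → 20
  Site B (20, 4): covers {P} → 90
  Site C (3, 18): covers {Q, R, S, T, U} → 540
  Site D (19, 3): covers {P} → 90
  Site E (11, 14): covers {P, R, S, T, U} → 610
Maximum coverage at Site E: 610 truckloads per week.

Site E, covering 610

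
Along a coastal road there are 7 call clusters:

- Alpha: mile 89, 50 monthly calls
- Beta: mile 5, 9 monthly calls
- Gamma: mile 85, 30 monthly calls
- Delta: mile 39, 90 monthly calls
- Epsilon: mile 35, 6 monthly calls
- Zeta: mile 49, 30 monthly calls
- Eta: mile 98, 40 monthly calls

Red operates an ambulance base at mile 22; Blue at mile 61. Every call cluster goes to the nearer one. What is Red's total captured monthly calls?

The indifferent point is the midpoint (22+61)/2 = 41.5; call clusters left of it (closer to Red at 22) go to Red, those right go to Blue.
  Beta at 5 (w=9) → Red
  Epsilon at 35 (w=6) → Red
  Delta at 39 (w=90) → Red
  Zeta at 49 (w=30) → Blue
  Gamma at 85 (w=30) → Blue
  Alpha at 89 (w=50) → Blue
  Eta at 98 (w=40) → Blue
Red captures 105; Blue captures 150.

105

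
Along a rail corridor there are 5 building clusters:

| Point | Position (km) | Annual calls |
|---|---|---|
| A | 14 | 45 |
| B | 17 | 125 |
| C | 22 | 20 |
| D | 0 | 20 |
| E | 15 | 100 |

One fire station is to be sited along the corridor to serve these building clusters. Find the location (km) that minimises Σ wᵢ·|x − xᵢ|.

For a sum of weighted absolute distances on a line, the optimum is the weighted median (not the mean). Total weight W = 310; half-weight = 155.
Sort by position and accumulate weight:
  km 0 (D, w=20) → cum 20
  km 14 (A, w=45) → cum 65
  km 15 (E, w=100) → cum 165  ≥ 155 → median here
  km 17 (B, w=125) → cum 290
  km 22 (C, w=20) → cum 310
Optimal location: km 15.

x = 15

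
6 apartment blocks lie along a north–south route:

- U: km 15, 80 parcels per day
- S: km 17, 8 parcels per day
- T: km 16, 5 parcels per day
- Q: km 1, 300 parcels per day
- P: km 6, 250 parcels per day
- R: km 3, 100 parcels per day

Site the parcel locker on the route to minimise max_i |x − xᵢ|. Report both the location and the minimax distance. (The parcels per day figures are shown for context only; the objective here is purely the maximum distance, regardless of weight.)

location 9, max distance 8

The 1-center on a line is the midpoint of the two extreme points: leftmost at 1, rightmost at 17.
Optimal location = (1 + 17)/2 = 9; maximum distance = (17 − 1)/2 = 8.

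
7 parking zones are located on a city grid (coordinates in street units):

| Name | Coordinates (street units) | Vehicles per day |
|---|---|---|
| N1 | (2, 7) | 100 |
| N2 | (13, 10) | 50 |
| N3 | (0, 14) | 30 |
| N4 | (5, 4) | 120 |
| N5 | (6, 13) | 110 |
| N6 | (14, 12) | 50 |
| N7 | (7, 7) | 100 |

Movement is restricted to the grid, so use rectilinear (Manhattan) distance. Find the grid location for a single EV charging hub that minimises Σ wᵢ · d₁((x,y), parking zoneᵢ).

Manhattan distance separates: Σwᵢ(|x−xᵢ|+|y−yᵢ|) = Σwᵢ|x−xᵢ| + Σwᵢ|y−yᵢ|, so x and y are optimised independently as 1-D weighted medians.
Total weight W = 560; half = 280.
x-coordinate, sorted with cumulative weight:
  x=0 (N3, w=30) cum 30
  x=2 (N1, w=100) cum 130
  x=5 (N4, w=120) cum 250
  x=6 (N5, w=110) cum 360  ← median
  x=7 (N7, w=100) cum 460
  x=13 (N2, w=50) cum 510
  x=14 (N6, w=50) cum 560
⇒ x* = 6
y-coordinate, sorted with cumulative weight:
  y=4 (N4, w=120) cum 120
  y=7 (N1, w=100) cum 220
  y=7 (N7, w=100) cum 320  ← median
  y=10 (N2, w=50) cum 370
  y=12 (N6, w=50) cum 420
  y=13 (N5, w=110) cum 530
  y=14 (N3, w=30) cum 560
⇒ y* = 7

(6, 7)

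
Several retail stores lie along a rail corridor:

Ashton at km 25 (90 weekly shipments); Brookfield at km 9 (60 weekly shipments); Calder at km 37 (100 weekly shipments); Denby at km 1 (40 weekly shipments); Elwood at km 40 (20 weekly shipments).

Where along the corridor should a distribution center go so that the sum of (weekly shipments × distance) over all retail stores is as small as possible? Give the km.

For a sum of weighted absolute distances on a line, the optimum is the weighted median (not the mean). Total weight W = 310; half-weight = 155.
Sort by position and accumulate weight:
  km 1 (Denby, w=40) → cum 40
  km 9 (Brookfield, w=60) → cum 100
  km 25 (Ashton, w=90) → cum 190  ≥ 155 → median here
  km 37 (Calder, w=100) → cum 290
  km 40 (Elwood, w=20) → cum 310
Optimal location: km 25.

x = 25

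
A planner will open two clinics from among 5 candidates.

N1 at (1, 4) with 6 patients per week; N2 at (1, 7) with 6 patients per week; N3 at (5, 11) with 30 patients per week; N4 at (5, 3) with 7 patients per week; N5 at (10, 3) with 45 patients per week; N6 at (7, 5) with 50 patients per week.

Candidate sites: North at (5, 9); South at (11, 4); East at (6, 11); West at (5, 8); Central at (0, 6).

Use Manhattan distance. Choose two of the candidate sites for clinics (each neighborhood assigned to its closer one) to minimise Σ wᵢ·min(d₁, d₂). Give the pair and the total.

{North, South}, total 532

Evaluate every pair (each demand assigned to the nearer of the two):
  {North, South}: total = 532
  {South, East}: total = 533
  {South, West}: total = 543
  {South, Central}: total = 719
  {East, West}: total = 843
  {West, Central}: total = 855
  {North, West}: total = 873
  {North, Central}: total = 927
  {North, East}: total = 957
  {East, Central}: total = 1006
Best pair: {North, South} with total 532.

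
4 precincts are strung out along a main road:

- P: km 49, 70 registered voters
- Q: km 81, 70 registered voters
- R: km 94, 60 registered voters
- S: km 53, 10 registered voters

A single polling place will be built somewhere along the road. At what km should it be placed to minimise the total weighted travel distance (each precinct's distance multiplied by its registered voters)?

For a sum of weighted absolute distances on a line, the optimum is the weighted median (not the mean). Total weight W = 210; half-weight = 105.
Sort by position and accumulate weight:
  km 49 (P, w=70) → cum 70
  km 53 (S, w=10) → cum 80
  km 81 (Q, w=70) → cum 150  ≥ 105 → median here
  km 94 (R, w=60) → cum 210
Optimal location: km 81.

x = 81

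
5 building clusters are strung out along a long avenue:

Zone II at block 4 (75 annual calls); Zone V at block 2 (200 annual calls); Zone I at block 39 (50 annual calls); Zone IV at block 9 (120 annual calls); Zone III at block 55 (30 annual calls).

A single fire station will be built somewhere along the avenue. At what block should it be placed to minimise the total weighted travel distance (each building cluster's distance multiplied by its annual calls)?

x = 4

For a sum of weighted absolute distances on a line, the optimum is the weighted median (not the mean). Total weight W = 475; half-weight = 237.5.
Sort by position and accumulate weight:
  block 2 (Zone V, w=200) → cum 200
  block 4 (Zone II, w=75) → cum 275  ≥ 237.5 → median here
  block 9 (Zone IV, w=120) → cum 395
  block 39 (Zone I, w=50) → cum 445
  block 55 (Zone III, w=30) → cum 475
Optimal location: block 4.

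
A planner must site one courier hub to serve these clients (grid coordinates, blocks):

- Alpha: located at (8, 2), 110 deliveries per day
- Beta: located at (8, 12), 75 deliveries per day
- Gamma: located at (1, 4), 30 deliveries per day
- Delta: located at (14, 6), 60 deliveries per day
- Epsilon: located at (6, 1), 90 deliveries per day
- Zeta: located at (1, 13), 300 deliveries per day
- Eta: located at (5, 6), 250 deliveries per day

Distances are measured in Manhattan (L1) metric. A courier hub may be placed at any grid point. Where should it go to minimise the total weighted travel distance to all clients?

(5, 6)

Manhattan distance separates: Σwᵢ(|x−xᵢ|+|y−yᵢ|) = Σwᵢ|x−xᵢ| + Σwᵢ|y−yᵢ|, so x and y are optimised independently as 1-D weighted medians.
Total weight W = 915; half = 457.5.
x-coordinate, sorted with cumulative weight:
  x=1 (Gamma, w=30) cum 30
  x=1 (Zeta, w=300) cum 330
  x=5 (Eta, w=250) cum 580  ← median
  x=6 (Epsilon, w=90) cum 670
  x=8 (Alpha, w=110) cum 780
  x=8 (Beta, w=75) cum 855
  x=14 (Delta, w=60) cum 915
⇒ x* = 5
y-coordinate, sorted with cumulative weight:
  y=1 (Epsilon, w=90) cum 90
  y=2 (Alpha, w=110) cum 200
  y=4 (Gamma, w=30) cum 230
  y=6 (Delta, w=60) cum 290
  y=6 (Eta, w=250) cum 540  ← median
  y=12 (Beta, w=75) cum 615
  y=13 (Zeta, w=300) cum 915
⇒ y* = 6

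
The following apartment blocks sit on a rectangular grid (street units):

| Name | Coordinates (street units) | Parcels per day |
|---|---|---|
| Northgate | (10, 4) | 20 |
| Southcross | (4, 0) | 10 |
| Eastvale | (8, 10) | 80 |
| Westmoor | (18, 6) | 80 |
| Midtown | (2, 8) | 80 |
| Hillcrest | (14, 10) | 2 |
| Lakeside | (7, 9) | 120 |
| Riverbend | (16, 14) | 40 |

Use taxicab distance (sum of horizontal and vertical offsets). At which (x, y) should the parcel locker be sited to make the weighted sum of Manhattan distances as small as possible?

(8, 9)

Manhattan distance separates: Σwᵢ(|x−xᵢ|+|y−yᵢ|) = Σwᵢ|x−xᵢ| + Σwᵢ|y−yᵢ|, so x and y are optimised independently as 1-D weighted medians.
Total weight W = 432; half = 216.
x-coordinate, sorted with cumulative weight:
  x=2 (Midtown, w=80) cum 80
  x=4 (Southcross, w=10) cum 90
  x=7 (Lakeside, w=120) cum 210
  x=8 (Eastvale, w=80) cum 290  ← median
  x=10 (Northgate, w=20) cum 310
  x=14 (Hillcrest, w=2) cum 312
  x=16 (Riverbend, w=40) cum 352
  x=18 (Westmoor, w=80) cum 432
⇒ x* = 8
y-coordinate, sorted with cumulative weight:
  y=0 (Southcross, w=10) cum 10
  y=4 (Northgate, w=20) cum 30
  y=6 (Westmoor, w=80) cum 110
  y=8 (Midtown, w=80) cum 190
  y=9 (Lakeside, w=120) cum 310  ← median
  y=10 (Eastvale, w=80) cum 390
  y=10 (Hillcrest, w=2) cum 392
  y=14 (Riverbend, w=40) cum 432
⇒ y* = 9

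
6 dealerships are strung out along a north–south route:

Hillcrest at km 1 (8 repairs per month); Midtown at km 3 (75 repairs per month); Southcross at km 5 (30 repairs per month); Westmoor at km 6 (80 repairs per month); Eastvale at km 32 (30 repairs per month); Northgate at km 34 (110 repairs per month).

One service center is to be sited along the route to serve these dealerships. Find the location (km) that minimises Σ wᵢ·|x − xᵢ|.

x = 6

For a sum of weighted absolute distances on a line, the optimum is the weighted median (not the mean). Total weight W = 333; half-weight = 166.5.
Sort by position and accumulate weight:
  km 1 (Hillcrest, w=8) → cum 8
  km 3 (Midtown, w=75) → cum 83
  km 5 (Southcross, w=30) → cum 113
  km 6 (Westmoor, w=80) → cum 193  ≥ 166.5 → median here
  km 32 (Eastvale, w=30) → cum 223
  km 34 (Northgate, w=110) → cum 333
Optimal location: km 6.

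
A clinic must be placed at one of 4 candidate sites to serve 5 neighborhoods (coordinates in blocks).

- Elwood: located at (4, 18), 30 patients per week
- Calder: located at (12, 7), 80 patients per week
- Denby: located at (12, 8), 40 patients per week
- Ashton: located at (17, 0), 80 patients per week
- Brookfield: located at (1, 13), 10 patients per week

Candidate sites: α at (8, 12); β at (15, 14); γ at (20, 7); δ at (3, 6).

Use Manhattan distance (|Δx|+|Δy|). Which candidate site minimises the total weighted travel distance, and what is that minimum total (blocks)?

Total weighted distance at each candidate:
  α (8, 12): total = 3100
  β (15, 14): total = 3040
  γ (20, 7): total = 2860
  δ (3, 6): total = 3320
Minimum is at γ with total 2860 blocks.

γ, total 2860 blocks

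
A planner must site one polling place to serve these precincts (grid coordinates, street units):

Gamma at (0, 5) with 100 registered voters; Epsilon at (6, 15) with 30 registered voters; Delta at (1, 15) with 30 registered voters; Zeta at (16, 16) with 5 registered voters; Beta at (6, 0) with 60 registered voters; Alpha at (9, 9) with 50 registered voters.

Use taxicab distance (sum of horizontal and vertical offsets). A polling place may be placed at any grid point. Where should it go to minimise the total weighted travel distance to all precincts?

(6, 5)

Manhattan distance separates: Σwᵢ(|x−xᵢ|+|y−yᵢ|) = Σwᵢ|x−xᵢ| + Σwᵢ|y−yᵢ|, so x and y are optimised independently as 1-D weighted medians.
Total weight W = 275; half = 137.5.
x-coordinate, sorted with cumulative weight:
  x=0 (Gamma, w=100) cum 100
  x=1 (Delta, w=30) cum 130
  x=6 (Epsilon, w=30) cum 160  ← median
  x=6 (Beta, w=60) cum 220
  x=9 (Alpha, w=50) cum 270
  x=16 (Zeta, w=5) cum 275
⇒ x* = 6
y-coordinate, sorted with cumulative weight:
  y=0 (Beta, w=60) cum 60
  y=5 (Gamma, w=100) cum 160  ← median
  y=9 (Alpha, w=50) cum 210
  y=15 (Epsilon, w=30) cum 240
  y=15 (Delta, w=30) cum 270
  y=16 (Zeta, w=5) cum 275
⇒ y* = 5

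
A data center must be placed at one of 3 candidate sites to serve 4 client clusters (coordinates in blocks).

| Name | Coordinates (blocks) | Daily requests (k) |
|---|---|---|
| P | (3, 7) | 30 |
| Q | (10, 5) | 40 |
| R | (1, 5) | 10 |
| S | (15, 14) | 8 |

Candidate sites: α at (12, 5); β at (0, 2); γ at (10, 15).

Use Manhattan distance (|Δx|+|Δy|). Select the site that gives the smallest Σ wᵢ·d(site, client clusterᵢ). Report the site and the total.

α, total 616 blocks

Total weighted distance at each candidate:
  α (12, 5): total = 616
  β (0, 2): total = 1016
  γ (10, 15): total = 1088
Minimum is at α with total 616 blocks.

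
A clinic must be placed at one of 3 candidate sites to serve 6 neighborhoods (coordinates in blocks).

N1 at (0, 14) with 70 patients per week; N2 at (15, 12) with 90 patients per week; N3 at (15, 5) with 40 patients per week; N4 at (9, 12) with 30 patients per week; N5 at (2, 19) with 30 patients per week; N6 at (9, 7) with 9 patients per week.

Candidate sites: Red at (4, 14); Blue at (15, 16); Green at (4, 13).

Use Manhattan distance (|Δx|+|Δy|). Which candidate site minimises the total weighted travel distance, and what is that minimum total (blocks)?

Total weighted distance at each candidate:
  Red (4, 14): total = 2778
  Blue (15, 16): total = 2905
  Green (4, 13): total = 2709
Minimum is at Green with total 2709 blocks.

Green, total 2709 blocks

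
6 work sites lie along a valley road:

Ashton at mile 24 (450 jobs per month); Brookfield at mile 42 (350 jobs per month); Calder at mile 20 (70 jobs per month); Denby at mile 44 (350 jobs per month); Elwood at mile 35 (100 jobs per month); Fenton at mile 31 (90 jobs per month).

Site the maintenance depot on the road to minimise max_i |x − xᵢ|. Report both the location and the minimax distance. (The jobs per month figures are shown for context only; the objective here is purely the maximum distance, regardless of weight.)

The 1-center on a line is the midpoint of the two extreme points: leftmost at 20, rightmost at 44.
Optimal location = (20 + 44)/2 = 32; maximum distance = (44 − 20)/2 = 12.

location 32, max distance 12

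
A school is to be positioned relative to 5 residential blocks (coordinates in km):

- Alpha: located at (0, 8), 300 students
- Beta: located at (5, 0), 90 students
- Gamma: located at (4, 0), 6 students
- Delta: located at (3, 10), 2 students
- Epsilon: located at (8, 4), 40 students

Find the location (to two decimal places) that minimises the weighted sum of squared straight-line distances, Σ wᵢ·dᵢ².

(1.83, 5.89)

The minimiser of Σwᵢ‖p−pᵢ‖² is the weighted centroid p* = (Σwᵢpᵢ)/(Σwᵢ).
Σwᵢ = 438.
Σwᵢxᵢ = 300·0 + 90·5 + 6·4 + 2·3 + 40·8 = 800.
Σwᵢyᵢ = 300·8 + 90·0 + 6·0 + 2·10 + 40·4 = 2580.
x* = 800/438 = 1.83, y* = 2580/438 = 5.89.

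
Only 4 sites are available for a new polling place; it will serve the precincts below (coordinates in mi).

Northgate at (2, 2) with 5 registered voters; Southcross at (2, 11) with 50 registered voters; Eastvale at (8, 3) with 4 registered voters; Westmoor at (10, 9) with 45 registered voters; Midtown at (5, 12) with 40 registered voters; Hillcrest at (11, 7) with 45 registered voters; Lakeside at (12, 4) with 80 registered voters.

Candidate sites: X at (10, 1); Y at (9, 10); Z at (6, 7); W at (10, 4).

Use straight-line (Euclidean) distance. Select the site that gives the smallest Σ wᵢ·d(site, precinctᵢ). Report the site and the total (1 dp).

Total weighted distance at each candidate:
  X (10, 1): total = 2097.4
  Y (9, 10): total = 1376.4
  Z (6, 7): total = 1499.6
  W (10, 4): total = 1486.3
Minimum is at Y with total 1376.4 mi.

Y, total 1376.4 mi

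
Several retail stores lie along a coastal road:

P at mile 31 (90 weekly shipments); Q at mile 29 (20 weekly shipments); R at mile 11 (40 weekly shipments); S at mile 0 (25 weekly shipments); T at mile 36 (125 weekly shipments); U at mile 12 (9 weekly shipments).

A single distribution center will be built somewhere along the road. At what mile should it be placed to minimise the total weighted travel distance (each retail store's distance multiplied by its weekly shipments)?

For a sum of weighted absolute distances on a line, the optimum is the weighted median (not the mean). Total weight W = 309; half-weight = 154.5.
Sort by position and accumulate weight:
  mile 0 (S, w=25) → cum 25
  mile 11 (R, w=40) → cum 65
  mile 12 (U, w=9) → cum 74
  mile 29 (Q, w=20) → cum 94
  mile 31 (P, w=90) → cum 184  ≥ 154.5 → median here
  mile 36 (T, w=125) → cum 309
Optimal location: mile 31.

x = 31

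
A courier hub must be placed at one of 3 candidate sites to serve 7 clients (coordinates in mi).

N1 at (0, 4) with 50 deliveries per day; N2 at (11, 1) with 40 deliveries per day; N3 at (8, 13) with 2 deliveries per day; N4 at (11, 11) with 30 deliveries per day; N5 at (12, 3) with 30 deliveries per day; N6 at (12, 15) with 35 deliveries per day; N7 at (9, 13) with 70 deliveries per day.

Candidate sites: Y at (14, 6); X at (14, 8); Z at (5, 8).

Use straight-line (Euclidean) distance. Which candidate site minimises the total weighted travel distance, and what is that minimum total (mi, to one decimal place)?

Total weighted distance at each candidate:
  Y (14, 6): total = 2166.7
  X (14, 8): total = 2086.9
  Z (5, 8): total = 1954.6
Minimum is at Z with total 1954.6 mi.

Z, total 1954.6 mi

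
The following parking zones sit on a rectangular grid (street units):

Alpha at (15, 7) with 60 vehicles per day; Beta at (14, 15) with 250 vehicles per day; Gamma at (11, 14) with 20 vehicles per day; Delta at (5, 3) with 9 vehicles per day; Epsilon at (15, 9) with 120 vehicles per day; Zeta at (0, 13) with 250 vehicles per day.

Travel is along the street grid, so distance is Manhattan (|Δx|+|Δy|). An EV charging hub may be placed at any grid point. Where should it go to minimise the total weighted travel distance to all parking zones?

(14, 13)

Manhattan distance separates: Σwᵢ(|x−xᵢ|+|y−yᵢ|) = Σwᵢ|x−xᵢ| + Σwᵢ|y−yᵢ|, so x and y are optimised independently as 1-D weighted medians.
Total weight W = 709; half = 354.5.
x-coordinate, sorted with cumulative weight:
  x=0 (Zeta, w=250) cum 250
  x=5 (Delta, w=9) cum 259
  x=11 (Gamma, w=20) cum 279
  x=14 (Beta, w=250) cum 529  ← median
  x=15 (Alpha, w=60) cum 589
  x=15 (Epsilon, w=120) cum 709
⇒ x* = 14
y-coordinate, sorted with cumulative weight:
  y=3 (Delta, w=9) cum 9
  y=7 (Alpha, w=60) cum 69
  y=9 (Epsilon, w=120) cum 189
  y=13 (Zeta, w=250) cum 439  ← median
  y=14 (Gamma, w=20) cum 459
  y=15 (Beta, w=250) cum 709
⇒ y* = 13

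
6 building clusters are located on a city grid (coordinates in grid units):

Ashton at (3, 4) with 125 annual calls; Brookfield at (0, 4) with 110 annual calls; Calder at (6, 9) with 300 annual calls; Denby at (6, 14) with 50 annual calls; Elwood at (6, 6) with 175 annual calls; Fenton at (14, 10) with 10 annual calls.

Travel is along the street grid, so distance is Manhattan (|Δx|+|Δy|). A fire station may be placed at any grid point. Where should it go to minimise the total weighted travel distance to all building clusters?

(6, 6)

Manhattan distance separates: Σwᵢ(|x−xᵢ|+|y−yᵢ|) = Σwᵢ|x−xᵢ| + Σwᵢ|y−yᵢ|, so x and y are optimised independently as 1-D weighted medians.
Total weight W = 770; half = 385.
x-coordinate, sorted with cumulative weight:
  x=0 (Brookfield, w=110) cum 110
  x=3 (Ashton, w=125) cum 235
  x=6 (Calder, w=300) cum 535  ← median
  x=6 (Denby, w=50) cum 585
  x=6 (Elwood, w=175) cum 760
  x=14 (Fenton, w=10) cum 770
⇒ x* = 6
y-coordinate, sorted with cumulative weight:
  y=4 (Ashton, w=125) cum 125
  y=4 (Brookfield, w=110) cum 235
  y=6 (Elwood, w=175) cum 410  ← median
  y=9 (Calder, w=300) cum 710
  y=10 (Fenton, w=10) cum 720
  y=14 (Denby, w=50) cum 770
⇒ y* = 6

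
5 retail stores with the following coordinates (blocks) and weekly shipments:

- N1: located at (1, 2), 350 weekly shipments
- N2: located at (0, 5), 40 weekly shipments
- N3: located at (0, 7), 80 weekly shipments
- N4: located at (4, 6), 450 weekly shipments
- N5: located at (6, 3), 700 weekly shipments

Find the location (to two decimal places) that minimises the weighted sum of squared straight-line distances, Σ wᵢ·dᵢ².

(3.92, 3.86)

The minimiser of Σwᵢ‖p−pᵢ‖² is the weighted centroid p* = (Σwᵢpᵢ)/(Σwᵢ).
Σwᵢ = 1620.
Σwᵢxᵢ = 350·1 + 40·0 + 80·0 + 450·4 + 700·6 = 6350.
Σwᵢyᵢ = 350·2 + 40·5 + 80·7 + 450·6 + 700·3 = 6260.
x* = 6350/1620 = 3.92, y* = 6260/1620 = 3.86.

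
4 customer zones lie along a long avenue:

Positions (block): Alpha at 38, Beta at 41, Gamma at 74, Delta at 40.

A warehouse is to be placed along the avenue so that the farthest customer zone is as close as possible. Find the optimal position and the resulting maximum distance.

location 56, max distance 18

The 1-center on a line is the midpoint of the two extreme points: leftmost at 38, rightmost at 74.
Optimal location = (38 + 74)/2 = 56; maximum distance = (74 − 38)/2 = 18.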